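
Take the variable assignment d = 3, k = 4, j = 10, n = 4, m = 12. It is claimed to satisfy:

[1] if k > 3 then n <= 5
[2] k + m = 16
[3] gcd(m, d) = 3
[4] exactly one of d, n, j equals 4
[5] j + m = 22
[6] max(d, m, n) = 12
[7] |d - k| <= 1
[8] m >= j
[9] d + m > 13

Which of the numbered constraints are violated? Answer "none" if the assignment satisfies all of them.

[1] k = 4 > 3, so we need n ≤ 5; n = 4 ≤ 5 — holds.
[2] k + m = 4 + 12 = 16 — holds.
[3] gcd(12, 3) = 3 — holds.
[4] d=3, n=4, j=10; 1 of them equals 4 — holds.
[5] j + m = 10 + 12 = 22 — holds.
[6] max(3, 12, 4) = 12 — holds.
[7] |3 - 4| = 1; 1 ≤ 1 — holds.
[8] m = 12, j = 10; 12 ≥ 10 — holds.
[9] d + m = 3 + 12 = 15; 15 > 13 — holds.

None — every constraint holds.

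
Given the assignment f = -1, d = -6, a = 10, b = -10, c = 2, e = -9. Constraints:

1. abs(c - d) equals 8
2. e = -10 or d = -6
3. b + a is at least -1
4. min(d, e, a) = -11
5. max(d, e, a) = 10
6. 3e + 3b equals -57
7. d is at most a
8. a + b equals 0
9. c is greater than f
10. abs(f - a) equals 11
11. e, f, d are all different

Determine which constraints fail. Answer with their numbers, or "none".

1. abs(2 - (-6)) = 8  ✓
2. e = -9 ≠ -10, but d = -6 = -6 (second disjunct)  ✓
3. b + a = -10 + 10 = 0; 0 ≥ -1  ✓
4. min(-6, -9, 10) = -9, not -11  ✗
5. max(-6, -9, 10) = 10  ✓
6. 3e + 3b = 3(-9) + 3(-10) = -57  ✓
7. d = -6, a = 10; -6 ≤ 10  ✓
8. a + b = 10 + (-10) = 0  ✓
9. c = 2, f = -1; 2 > -1  ✓
10. abs(-1 - 10) = 11  ✓
11. values -9, -1, -6 are pairwise distinct  ✓

No — constraint 4 is not satisfied.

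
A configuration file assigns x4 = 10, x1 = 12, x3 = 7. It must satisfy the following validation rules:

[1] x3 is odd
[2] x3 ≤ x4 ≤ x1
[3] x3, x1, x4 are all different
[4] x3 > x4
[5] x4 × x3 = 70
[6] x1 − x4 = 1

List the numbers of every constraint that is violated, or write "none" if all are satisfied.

Violated: 4 and 6.

[1] x3 = 7 is odd  yes
[2] values 7 ≤ 10 ≤ 12  yes
[3] values 7, 12, 10 are pairwise distinct  yes
[4] x3 = 7, x4 = 10; 7 ≤ 10 (want >)  no
[5] x4 × x3 = 10 × 7 = 70  yes
[6] x1 − x4 = 12 − 10 = 2, not 1  no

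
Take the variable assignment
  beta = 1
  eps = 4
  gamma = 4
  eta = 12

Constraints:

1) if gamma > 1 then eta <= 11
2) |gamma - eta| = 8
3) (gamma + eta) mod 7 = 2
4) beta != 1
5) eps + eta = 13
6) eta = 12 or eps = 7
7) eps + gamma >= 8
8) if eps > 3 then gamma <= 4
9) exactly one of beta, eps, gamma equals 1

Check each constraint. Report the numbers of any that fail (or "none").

1) gamma = 4 > 1, so we need eta ≤ 11; but eta = 12 > 11  no
2) |4 - 12| = 8  yes
3) gamma + eta = 16; 16 mod 7 = 2  yes
4) beta = 1, but 1 is required to differ  no
5) eps + eta = 4 + 12 = 16, not 13  no
6) eta = 12 = 12 (first disjunct)  yes
7) eps + gamma = 4 + 4 = 8; 8 ≥ 8  yes
8) eps = 4 > 3, so we need gamma ≤ 4; gamma = 4 ≤ 4  yes
9) beta=1, eps=4, gamma=4; 1 of them equals 1  yes

Violated: 1, 4, 5.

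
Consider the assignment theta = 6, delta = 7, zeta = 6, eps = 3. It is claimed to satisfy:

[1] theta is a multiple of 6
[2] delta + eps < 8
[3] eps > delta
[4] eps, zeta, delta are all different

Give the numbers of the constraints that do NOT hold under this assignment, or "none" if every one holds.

The assignment fails constraints 2, 3.

[1] 6 / 6 = 1, so 6 divides 6 — holds.
[2] delta + eps = 7 + 3 = 10; 10 ≥ 8, bound 8 not met — fails.
[3] eps = 3, delta = 7; 3 ≤ 7 (want >) — fails.
[4] values 3, 6, 7 are pairwise distinct — holds.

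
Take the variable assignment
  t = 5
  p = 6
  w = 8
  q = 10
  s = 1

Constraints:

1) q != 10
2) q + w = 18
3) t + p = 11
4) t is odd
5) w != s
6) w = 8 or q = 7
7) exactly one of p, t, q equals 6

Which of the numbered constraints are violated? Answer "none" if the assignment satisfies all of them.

1) q = 10, but 10 is required to differ  fails
2) q + w = 10 + 8 = 18  holds
3) t + p = 5 + 6 = 11  holds
4) t = 5 is odd  holds
5) w = 8, s = 1; distinct  holds
6) w = 8 = 8 (first disjunct)  holds
7) p=6, t=5, q=10; 1 of them equals 6  holds

Constraint 1 does not hold.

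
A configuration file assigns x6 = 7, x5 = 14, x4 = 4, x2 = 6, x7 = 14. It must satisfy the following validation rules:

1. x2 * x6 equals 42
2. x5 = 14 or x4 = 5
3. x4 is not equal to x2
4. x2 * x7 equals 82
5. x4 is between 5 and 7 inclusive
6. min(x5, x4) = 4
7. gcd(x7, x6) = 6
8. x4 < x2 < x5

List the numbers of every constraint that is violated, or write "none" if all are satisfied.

No — constraints 4, 5, and 7 are not satisfied.

1. x2 * x6 = 6 * 7 = 42 — satisfied.
2. x5 = 14 = 14 (first disjunct) — satisfied.
3. x4 = 4, x2 = 6; distinct — satisfied.
4. x2 * x7 = 6 * 14 = 84, not 82 — violated.
5. x4 = 4 is outside [5, 7] — violated.
6. min(14, 4) = 4 — satisfied.
7. gcd(14, 7) = 7, not 6 — violated.
8. values 4 < 6 < 14 — satisfied.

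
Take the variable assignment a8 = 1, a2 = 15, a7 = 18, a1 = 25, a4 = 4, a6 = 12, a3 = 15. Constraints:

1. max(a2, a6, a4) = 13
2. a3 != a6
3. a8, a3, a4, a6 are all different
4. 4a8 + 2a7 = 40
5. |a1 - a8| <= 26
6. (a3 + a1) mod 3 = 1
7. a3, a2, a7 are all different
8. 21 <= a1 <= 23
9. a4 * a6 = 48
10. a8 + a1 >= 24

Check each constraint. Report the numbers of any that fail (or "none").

Constraints 1, 7, 8 do not hold.

1. max(15, 12, 4) = 15, not 13 — does not hold.
2. a3 = 15, a6 = 12; distinct — holds.
3. values 1, 15, 4, 12 are pairwise distinct — holds.
4. 4a8 + 2a7 = 4(1) + 2(18) = 40 — holds.
5. |25 - 1| = 24; 24 ≤ 26 — holds.
6. a3 + a1 = 40; 40 mod 3 = 1 — holds.
7. a3 = a2 = 15, not all different — does not hold.
8. a1 = 25 is outside [21, 23] — does not hold.
9. a4 * a6 = 4 * 12 = 48 — holds.
10. a8 + a1 = 1 + 25 = 26; 26 ≥ 24 — holds.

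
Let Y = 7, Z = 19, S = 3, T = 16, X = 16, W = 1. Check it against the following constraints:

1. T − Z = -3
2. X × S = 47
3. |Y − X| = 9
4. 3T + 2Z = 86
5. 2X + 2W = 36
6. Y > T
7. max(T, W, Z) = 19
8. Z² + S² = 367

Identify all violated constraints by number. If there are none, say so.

1. T − Z = 16 − 19 = -3 — holds.
2. X × S = 16 × 3 = 48, not 47 — does not hold.
3. |7 − 16| = 9 — holds.
4. 3T + 2Z = 3(16) + 2(19) = 86 — holds.
5. 2X + 2W = 2(16) + 2(1) = 34, not 36 — does not hold.
6. Y = 7, T = 16; 7 ≤ 16 (want >) — does not hold.
7. max(16, 1, 19) = 19 — holds.
8. Z² + S² = 19² + 3² = 361 + 9 = 370, not 367 — does not hold.

No — constraints 2, 5, 6, 8 are not satisfied.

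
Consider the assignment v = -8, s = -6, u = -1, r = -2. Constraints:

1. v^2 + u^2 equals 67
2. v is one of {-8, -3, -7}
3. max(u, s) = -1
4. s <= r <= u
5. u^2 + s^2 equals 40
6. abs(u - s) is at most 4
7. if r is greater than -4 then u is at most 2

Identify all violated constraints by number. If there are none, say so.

1. v^2 + u^2 = (-8)^2 + (-1)^2 = 64 + 1 = 65, not 67  no
2. v = -8 is in {-8, -3, -7}  yes
3. max(-1, -6) = -1  yes
4. values -6 <= -2 <= -1  yes
5. u^2 + s^2 = (-1)^2 + (-6)^2 = 1 + 36 = 37, not 40  no
6. abs(-1 - (-6)) = 5; 5 > 4, exceeds bound 4  no
7. r = -2 > -4, so we need u ≤ 2; u = -1 ≤ 2  yes

No — constraints 1, 5, 6 are not satisfied.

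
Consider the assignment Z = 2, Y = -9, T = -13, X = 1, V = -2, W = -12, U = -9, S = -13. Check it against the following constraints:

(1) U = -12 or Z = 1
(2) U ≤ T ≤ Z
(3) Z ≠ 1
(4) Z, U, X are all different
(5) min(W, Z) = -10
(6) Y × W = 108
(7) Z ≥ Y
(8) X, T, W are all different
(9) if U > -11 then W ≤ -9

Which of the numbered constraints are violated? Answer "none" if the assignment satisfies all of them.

(1) U = -9 ≠ -12 and Z = 2 ≠ 1; both disjuncts false — violated.
(2) values -9, -13, 2; U = -9 is not ≤ T = -13 — violated.
(3) Z = 2, and 2 ≠ 1 — satisfied.
(4) values 2, -9, 1 are pairwise distinct — satisfied.
(5) min(-12, 2) = -12, not -10 — violated.
(6) Y × W = -9 × (-12) = 108 — satisfied.
(7) Z = 2, Y = -9; 2 ≥ -9 — satisfied.
(8) values 1, -13, -12 are pairwise distinct — satisfied.
(9) U = -9 > -11, so we need W ≤ -9; W = -12 ≤ -9 — satisfied.

No — constraints 1, 2, 5 are not satisfied.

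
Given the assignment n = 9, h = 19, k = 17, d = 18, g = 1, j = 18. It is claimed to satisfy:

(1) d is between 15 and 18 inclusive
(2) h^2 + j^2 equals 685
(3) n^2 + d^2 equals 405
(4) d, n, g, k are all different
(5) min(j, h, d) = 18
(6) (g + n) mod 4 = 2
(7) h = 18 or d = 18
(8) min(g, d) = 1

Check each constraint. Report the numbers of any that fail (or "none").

All constraints are satisfied.

(1) d = 18 lies in [15, 18] — OK.
(2) h^2 + j^2 = 19^2 + 18^2 = 361 + 324 = 685 — OK.
(3) n^2 + d^2 = 9^2 + 18^2 = 81 + 324 = 405 — OK.
(4) values 18, 9, 1, 17 are pairwise distinct — OK.
(5) min(18, 19, 18) = 18 — OK.
(6) g + n = 10; 10 mod 4 = 2 — OK.
(7) h = 19 ≠ 18, but d = 18 = 18 (second disjunct) — OK.
(8) min(1, 18) = 1 — OK.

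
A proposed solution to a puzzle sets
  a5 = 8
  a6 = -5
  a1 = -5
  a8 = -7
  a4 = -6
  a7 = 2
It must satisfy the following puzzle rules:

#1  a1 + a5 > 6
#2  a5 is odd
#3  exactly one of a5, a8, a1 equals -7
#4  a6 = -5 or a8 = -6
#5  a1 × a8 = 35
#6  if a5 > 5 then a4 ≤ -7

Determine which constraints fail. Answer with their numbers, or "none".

#1 a1 + a5 = -5 + 8 = 3; 3 ≤ 6, bound 6 not met  ✘
#2 a5 = 8 is even  ✘
#3 a5=8, a8=-7, a1=-5; 1 of them equals -7  ✔
#4 a6 = -5 = -5 (first disjunct)  ✔
#5 a1 × a8 = -5 × (-7) = 35  ✔
#6 a5 = 8 > 5, so we need a4 ≤ -7; but a4 = -6 > -7  ✘

The assignment fails constraints 1, 2, 6.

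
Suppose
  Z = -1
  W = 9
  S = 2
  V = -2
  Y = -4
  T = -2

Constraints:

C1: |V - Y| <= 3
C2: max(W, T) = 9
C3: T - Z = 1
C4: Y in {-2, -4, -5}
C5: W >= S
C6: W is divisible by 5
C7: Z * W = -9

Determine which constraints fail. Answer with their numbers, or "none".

No — constraints 3 and 6 are not satisfied.

C1: |-2 - (-4)| = 2; 2 ≤ 3 — holds.
C2: max(9, -2) = 9 — holds.
C3: T - Z = -2 - (-1) = -1, not 1 — fails.
C4: Y = -4 is in {-2, -4, -5} — holds.
C5: W = 9, S = 2; 9 ≥ 2 — holds.
C6: 9 = 5*1 + 4, so 5 does not divide 9 — fails.
C7: Z * W = -1 * 9 = -9 — holds.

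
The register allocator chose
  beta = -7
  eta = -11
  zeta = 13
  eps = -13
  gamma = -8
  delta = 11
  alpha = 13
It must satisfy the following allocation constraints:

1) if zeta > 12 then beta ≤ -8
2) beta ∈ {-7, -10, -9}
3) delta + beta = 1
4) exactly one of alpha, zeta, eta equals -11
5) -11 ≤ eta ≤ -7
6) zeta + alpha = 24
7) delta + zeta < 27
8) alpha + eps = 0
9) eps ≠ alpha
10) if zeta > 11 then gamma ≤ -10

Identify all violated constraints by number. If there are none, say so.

Constraints 1, 3, 6, 10 are violated.

1) zeta = 13 > 12, so we need beta ≤ -8; but beta = -7 > -8 — fails.
2) beta = -7 is in {-7, -10, -9} — holds.
3) delta + beta = 11 + (-7) = 4, not 1 — fails.
4) alpha=13, zeta=13, eta=-11; 1 of them equals -11 — holds.
5) eta = -11 lies in [-11, -7] — holds.
6) zeta + alpha = 13 + 13 = 26, not 24 — fails.
7) delta + zeta = 11 + 13 = 24; 24 < 27 — holds.
8) alpha + eps = 13 + (-13) = 0 — holds.
9) eps = -13, alpha = 13; distinct — holds.
10) zeta = 13 > 11, so we need gamma ≤ -10; but gamma = -8 > -10 — fails.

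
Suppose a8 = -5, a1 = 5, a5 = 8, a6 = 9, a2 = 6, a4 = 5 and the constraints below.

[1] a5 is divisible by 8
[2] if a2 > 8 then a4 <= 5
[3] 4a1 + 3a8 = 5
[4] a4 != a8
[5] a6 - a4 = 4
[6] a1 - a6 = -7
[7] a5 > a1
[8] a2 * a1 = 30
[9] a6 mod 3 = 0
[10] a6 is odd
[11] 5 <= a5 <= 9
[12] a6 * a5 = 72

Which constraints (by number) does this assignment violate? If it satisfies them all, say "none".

Constraint 6 does not hold.

[1] 8 / 8 = 1, so 8 divides 8 — holds.
[2] a2 = 6, not > 8; antecedent false, conditional vacuously true — holds.
[3] 4a1 + 3a8 = 4(5) + 3(-5) = 5 — holds.
[4] a4 = 5, a8 = -5; distinct — holds.
[5] a6 - a4 = 9 - 5 = 4 — holds.
[6] a1 - a6 = 5 - 9 = -4, not -7 — does not hold.
[7] a5 = 8, a1 = 5; 8 > 5 — holds.
[8] a2 * a1 = 6 * 5 = 30 — holds.
[9] 9 mod 3 = 0 — holds.
[10] a6 = 9 is odd — holds.
[11] a5 = 8 lies in [5, 9] — holds.
[12] a6 * a5 = 9 * 8 = 72 — holds.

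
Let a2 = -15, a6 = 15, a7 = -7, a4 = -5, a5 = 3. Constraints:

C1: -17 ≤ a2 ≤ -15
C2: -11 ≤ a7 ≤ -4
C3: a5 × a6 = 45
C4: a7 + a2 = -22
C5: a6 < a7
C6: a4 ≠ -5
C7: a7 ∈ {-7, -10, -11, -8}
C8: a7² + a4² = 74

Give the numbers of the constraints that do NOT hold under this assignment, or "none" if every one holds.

C1: a2 = -15 lies in [-17, -15] — holds.
C2: a7 = -7 lies in [-11, -4] — holds.
C3: a5 × a6 = 3 × 15 = 45 — holds.
C4: a7 + a2 = -7 + (-15) = -22 — holds.
C5: a6 = 15, a7 = -7; 15 ≥ -7 (want <) — does not hold.
C6: a4 = -5, but -5 is required to differ — does not hold.
C7: a7 = -7 is in {-7, -10, -11, -8} — holds.
C8: a7² + a4² = (-7)² + (-5)² = 49 + 25 = 74 — holds.

Constraints 5, 6 are violated.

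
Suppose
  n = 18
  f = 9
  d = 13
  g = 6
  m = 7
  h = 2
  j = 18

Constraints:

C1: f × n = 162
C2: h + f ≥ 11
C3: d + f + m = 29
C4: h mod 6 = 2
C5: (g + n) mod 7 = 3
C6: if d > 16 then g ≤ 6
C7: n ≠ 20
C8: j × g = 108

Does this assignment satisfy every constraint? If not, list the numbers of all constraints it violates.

No violations.

C1: f × n = 9 × 18 = 162 — holds.
C2: h + f = 2 + 9 = 11; 11 ≥ 11 — holds.
C3: d + f + m = 13 + 9 + 7 = 29 — holds.
C4: 2 mod 6 = 2 — holds.
C5: g + n = 24; 24 mod 7 = 3 — holds.
C6: d = 13, not > 16; antecedent false, conditional vacuously true — holds.
C7: n = 18, and 18 ≠ 20 — holds.
C8: j × g = 18 × 6 = 108 — holds.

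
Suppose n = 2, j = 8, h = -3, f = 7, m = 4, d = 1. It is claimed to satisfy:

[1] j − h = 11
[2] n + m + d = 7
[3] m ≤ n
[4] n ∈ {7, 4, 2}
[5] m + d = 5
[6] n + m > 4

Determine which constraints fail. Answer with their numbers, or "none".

Violated: 3.

[1] j − h = 8 − (-3) = 11  true
[2] n + m + d = 2 + 4 + 1 = 7  true
[3] m = 4, n = 2; 4 > 2 (want ≤)  false
[4] n = 2 is in {7, 4, 2}  true
[5] m + d = 4 + 1 = 5  true
[6] n + m = 2 + 4 = 6; 6 > 4  true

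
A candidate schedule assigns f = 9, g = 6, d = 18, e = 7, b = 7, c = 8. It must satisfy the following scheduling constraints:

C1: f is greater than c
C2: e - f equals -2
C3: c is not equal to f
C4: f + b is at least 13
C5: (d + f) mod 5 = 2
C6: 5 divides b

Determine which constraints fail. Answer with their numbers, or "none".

Constraint 6 does not hold.

C1: f = 9, c = 8; 9 > 8  holds
C2: e - f = 7 - 9 = -2  holds
C3: c = 8, f = 9; distinct  holds
C4: f + b = 9 + 7 = 16; 16 ≥ 13  holds
C5: d + f = 27; 27 mod 5 = 2  holds
C6: 7 = 5*1 + 2, so 5 does not divide 7  fails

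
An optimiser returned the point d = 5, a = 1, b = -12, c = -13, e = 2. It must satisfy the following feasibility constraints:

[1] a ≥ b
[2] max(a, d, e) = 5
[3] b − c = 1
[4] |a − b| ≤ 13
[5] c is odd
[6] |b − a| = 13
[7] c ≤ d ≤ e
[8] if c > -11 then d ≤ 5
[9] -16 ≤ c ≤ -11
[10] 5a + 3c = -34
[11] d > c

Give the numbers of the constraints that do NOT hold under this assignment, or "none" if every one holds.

No — constraint 7 is not satisfied.

[1] a = 1, b = -12; 1 ≥ -12 — holds.
[2] max(1, 5, 2) = 5 — holds.
[3] b − c = -12 − (-13) = 1 — holds.
[4] |1 − (-12)| = 13; 13 ≤ 13 — holds.
[5] c = -13 is odd — holds.
[6] |-12 − 1| = 13 — holds.
[7] values -13, 5, 2; d = 5 is not ≤ e = 2 — does not hold.
[8] c = -13, not > -11; antecedent false, conditional vacuously true — holds.
[9] c = -13 lies in [-16, -11] — holds.
[10] 5a + 3c = 5(1) + 3(-13) = -34 — holds.
[11] d = 5, c = -13; 5 > -13 — holds.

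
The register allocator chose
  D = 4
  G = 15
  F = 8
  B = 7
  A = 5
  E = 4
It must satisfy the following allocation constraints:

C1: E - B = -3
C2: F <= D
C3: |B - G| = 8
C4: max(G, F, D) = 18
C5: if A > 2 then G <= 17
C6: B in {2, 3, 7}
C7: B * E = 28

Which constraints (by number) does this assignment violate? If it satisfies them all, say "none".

C1: E - B = 4 - 7 = -3  ✓
C2: F = 8, D = 4; 8 > 4 (want ≤)  ✗
C3: |7 - 15| = 8  ✓
C4: max(15, 8, 4) = 15, not 18  ✗
C5: A = 5 > 2, so we need G ≤ 17; G = 15 ≤ 17  ✓
C6: B = 7 is in {2, 3, 7}  ✓
C7: B * E = 7 * 4 = 28  ✓

The assignment fails constraints 2 and 4.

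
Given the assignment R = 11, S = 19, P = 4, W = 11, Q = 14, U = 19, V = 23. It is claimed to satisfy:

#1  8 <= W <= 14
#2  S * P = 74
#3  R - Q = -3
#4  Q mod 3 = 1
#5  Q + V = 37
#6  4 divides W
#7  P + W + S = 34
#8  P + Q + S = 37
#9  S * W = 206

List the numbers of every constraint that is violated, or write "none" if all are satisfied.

#1 W = 11 lies in [8, 14] — holds.
#2 S * P = 19 * 4 = 76, not 74 — does not hold.
#3 R - Q = 11 - 14 = -3 — holds.
#4 14 mod 3 = 2, not 1 — does not hold.
#5 Q + V = 14 + 23 = 37 — holds.
#6 11 = 4*2 + 3, so 4 does not divide 11 — does not hold.
#7 P + W + S = 4 + 11 + 19 = 34 — holds.
#8 P + Q + S = 4 + 14 + 19 = 37 — holds.
#9 S * W = 19 * 11 = 209, not 206 — does not hold.

Constraints 2, 4, 6, and 9 do not hold.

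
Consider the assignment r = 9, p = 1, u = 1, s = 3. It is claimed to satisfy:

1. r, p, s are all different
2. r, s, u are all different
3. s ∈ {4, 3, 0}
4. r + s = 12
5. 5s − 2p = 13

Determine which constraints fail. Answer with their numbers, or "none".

1. values 9, 1, 3 are pairwise distinct  yes
2. values 9, 3, 1 are pairwise distinct  yes
3. s = 3 is in {4, 3, 0}  yes
4. r + s = 9 + 3 = 12  yes
5. 5s − 2p = 5(3) − 2(1) = 13  yes

None — every constraint holds.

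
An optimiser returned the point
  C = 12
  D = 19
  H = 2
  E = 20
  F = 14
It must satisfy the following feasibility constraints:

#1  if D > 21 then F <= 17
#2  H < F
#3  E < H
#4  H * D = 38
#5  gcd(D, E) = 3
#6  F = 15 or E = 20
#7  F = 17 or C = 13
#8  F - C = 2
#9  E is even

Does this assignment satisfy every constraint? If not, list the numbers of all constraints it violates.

Constraints 3, 5, and 7 do not hold.

#1 D = 19, not > 21; antecedent false, conditional vacuously true  ✔
#2 H = 2, F = 14; 2 < 14  ✔
#3 E = 20, H = 2; 20 ≥ 2 (want <)  ✘
#4 H * D = 2 * 19 = 38  ✔
#5 gcd(19, 20) = 1, not 3  ✘
#6 F = 14 ≠ 15, but E = 20 = 20 (second disjunct)  ✔
#7 F = 14 ≠ 17 and C = 12 ≠ 13; both disjuncts false  ✘
#8 F - C = 14 - 12 = 2  ✔
#9 E = 20 is even  ✔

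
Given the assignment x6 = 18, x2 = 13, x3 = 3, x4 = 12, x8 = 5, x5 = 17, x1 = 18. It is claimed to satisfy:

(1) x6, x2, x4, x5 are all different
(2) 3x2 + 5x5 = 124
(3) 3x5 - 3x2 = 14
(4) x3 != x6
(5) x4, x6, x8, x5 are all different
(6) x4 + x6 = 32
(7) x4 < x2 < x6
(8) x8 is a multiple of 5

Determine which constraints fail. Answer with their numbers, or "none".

The assignment fails constraints 3, 6.

(1) values 18, 13, 12, 17 are pairwise distinct — OK.
(2) 3x2 + 5x5 = 3(13) + 5(17) = 124 — OK.
(3) 3x5 - 3x2 = 3(17) - 3(13) = 12, not 14 — violated.
(4) x3 = 3, x6 = 18; distinct — OK.
(5) values 12, 18, 5, 17 are pairwise distinct — OK.
(6) x4 + x6 = 12 + 18 = 30, not 32 — violated.
(7) values 12 < 13 < 18 — OK.
(8) 5 / 5 = 1, so 5 divides 5 — OK.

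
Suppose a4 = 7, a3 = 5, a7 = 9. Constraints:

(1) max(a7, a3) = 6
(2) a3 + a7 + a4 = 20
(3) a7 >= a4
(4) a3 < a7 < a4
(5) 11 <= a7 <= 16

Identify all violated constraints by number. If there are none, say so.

No — constraints 1, 2, 4, 5 are not satisfied.

(1) max(9, 5) = 9, not 6  FAIL
(2) a3 + a7 + a4 = 5 + 9 + 7 = 21, not 20  FAIL
(3) a7 = 9, a4 = 7; 9 ≥ 7  OK
(4) values 5, 9, 7; a7 = 9 is not < a4 = 7  FAIL
(5) a7 = 9 is outside [11, 16]  FAIL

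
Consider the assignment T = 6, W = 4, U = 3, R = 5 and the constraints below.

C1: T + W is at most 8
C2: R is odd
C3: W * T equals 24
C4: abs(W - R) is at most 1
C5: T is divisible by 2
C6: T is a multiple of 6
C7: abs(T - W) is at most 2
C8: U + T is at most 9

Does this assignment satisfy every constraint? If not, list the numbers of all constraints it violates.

No — constraint 1 is not satisfied.

C1: T + W = 6 + 4 = 10; 10 > 8, bound 8 not met  ✗
C2: R = 5 is odd  ✓
C3: W * T = 4 * 6 = 24  ✓
C4: abs(4 - 5) = 1; 1 ≤ 1  ✓
C5: 6 / 2 = 3, so 2 divides 6  ✓
C6: 6 / 6 = 1, so 6 divides 6  ✓
C7: abs(6 - 4) = 2; 2 ≤ 2  ✓
C8: U + T = 3 + 6 = 9; 9 ≤ 9  ✓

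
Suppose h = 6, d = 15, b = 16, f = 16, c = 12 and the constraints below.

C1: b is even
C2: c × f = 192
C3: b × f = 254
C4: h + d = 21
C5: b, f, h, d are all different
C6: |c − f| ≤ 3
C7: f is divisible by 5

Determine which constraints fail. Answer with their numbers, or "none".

C1: b = 16 is even  yes
C2: c × f = 12 × 16 = 192  yes
C3: b × f = 16 × 16 = 256, not 254  no
C4: h + d = 6 + 15 = 21  yes
C5: b = f = 16, not all different  no
C6: |12 − 16| = 4; 4 > 3, exceeds bound 3  no
C7: 16 = 5×3 + 1, so 5 does not divide 16  no

The assignment fails constraints 3, 5, 6, and 7.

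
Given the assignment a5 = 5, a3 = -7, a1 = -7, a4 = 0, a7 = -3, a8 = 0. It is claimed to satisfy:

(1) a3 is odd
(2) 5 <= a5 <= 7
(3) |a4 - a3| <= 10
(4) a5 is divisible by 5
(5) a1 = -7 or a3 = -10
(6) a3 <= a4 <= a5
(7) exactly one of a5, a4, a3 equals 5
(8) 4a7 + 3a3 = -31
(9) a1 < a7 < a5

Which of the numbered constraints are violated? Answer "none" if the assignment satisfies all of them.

(1) a3 = -7 is odd — holds.
(2) a5 = 5 lies in [5, 7] — holds.
(3) |0 - (-7)| = 7; 7 ≤ 10 — holds.
(4) 5 / 5 = 1, so 5 divides 5 — holds.
(5) a1 = -7 = -7 (first disjunct) — holds.
(6) values -7 <= 0 <= 5 — holds.
(7) a5=5, a4=0, a3=-7; 1 of them equals 5 — holds.
(8) 4a7 + 3a3 = 4(-3) + 3(-7) = -33, not -31 — does not hold.
(9) values -7 < -3 < 5 — holds.

No — constraint 8 is not satisfied.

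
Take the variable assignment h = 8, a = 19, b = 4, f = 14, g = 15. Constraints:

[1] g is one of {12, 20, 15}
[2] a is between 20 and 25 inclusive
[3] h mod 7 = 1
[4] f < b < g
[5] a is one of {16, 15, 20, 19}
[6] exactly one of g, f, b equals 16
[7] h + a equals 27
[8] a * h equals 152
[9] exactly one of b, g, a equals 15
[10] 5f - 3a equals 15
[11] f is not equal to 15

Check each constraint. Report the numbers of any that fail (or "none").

[1] g = 15 is in {12, 20, 15}  ✔
[2] a = 19 is outside [20, 25]  ✘
[3] 8 mod 7 = 1  ✔
[4] values 14, 4, 15; f = 14 is not < b = 4  ✘
[5] a = 19 is in {16, 15, 20, 19}  ✔
[6] g=15, f=14, b=4; 0 of them equal 16, not exactly one  ✘
[7] h + a = 8 + 19 = 27  ✔
[8] a * h = 19 * 8 = 152  ✔
[9] b=4, g=15, a=19; 1 of them equals 15  ✔
[10] 5f - 3a = 5(14) - 3(19) = 13, not 15  ✘
[11] f = 14, and 14 ≠ 15  ✔

Violated: 2, 4, 6, 10.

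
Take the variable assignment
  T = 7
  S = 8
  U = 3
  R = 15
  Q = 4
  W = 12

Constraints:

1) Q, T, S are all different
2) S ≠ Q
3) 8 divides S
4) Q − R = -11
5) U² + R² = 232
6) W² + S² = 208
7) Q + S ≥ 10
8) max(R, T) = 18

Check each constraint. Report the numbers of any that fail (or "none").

Violated: 5 and 8.

1) values 4, 7, 8 are pairwise distinct — satisfied.
2) S = 8, Q = 4; distinct — satisfied.
3) 8 / 8 = 1, so 8 divides 8 — satisfied.
4) Q − R = 4 − 15 = -11 — satisfied.
5) U² + R² = 3² + 15² = 9 + 225 = 234, not 232 — violated.
6) W² + S² = 12² + 8² = 144 + 64 = 208 — satisfied.
7) Q + S = 4 + 8 = 12; 12 ≥ 10 — satisfied.
8) max(15, 7) = 15, not 18 — violated.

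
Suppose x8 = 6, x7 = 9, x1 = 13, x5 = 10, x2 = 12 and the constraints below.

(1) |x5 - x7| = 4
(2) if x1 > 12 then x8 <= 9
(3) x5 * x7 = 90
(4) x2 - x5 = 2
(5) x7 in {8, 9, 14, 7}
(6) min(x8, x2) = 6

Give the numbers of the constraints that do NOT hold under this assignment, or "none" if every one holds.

(1) |10 - 9| = 1, not 4  false
(2) x1 = 13 > 12, so we need x8 ≤ 9; x8 = 6 ≤ 9  true
(3) x5 * x7 = 10 * 9 = 90  true
(4) x2 - x5 = 12 - 10 = 2  true
(5) x7 = 9 is in {8, 9, 14, 7}  true
(6) min(6, 12) = 6  true

Constraint 1 is violated.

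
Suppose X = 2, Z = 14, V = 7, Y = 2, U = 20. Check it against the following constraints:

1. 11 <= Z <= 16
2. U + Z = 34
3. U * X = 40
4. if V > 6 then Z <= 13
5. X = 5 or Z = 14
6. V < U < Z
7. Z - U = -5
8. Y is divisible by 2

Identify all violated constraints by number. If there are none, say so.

1. Z = 14 lies in [11, 16] — satisfied.
2. U + Z = 20 + 14 = 34 — satisfied.
3. U * X = 20 * 2 = 40 — satisfied.
4. V = 7 > 6, so we need Z ≤ 13; but Z = 14 > 13 — violated.
5. X = 2 ≠ 5, but Z = 14 = 14 (second disjunct) — satisfied.
6. values 7, 20, 14; U = 20 is not < Z = 14 — violated.
7. Z - U = 14 - 20 = -6, not -5 — violated.
8. 2 / 2 = 1, so 2 divides 2 — satisfied.

Violated: 4, 6, and 7.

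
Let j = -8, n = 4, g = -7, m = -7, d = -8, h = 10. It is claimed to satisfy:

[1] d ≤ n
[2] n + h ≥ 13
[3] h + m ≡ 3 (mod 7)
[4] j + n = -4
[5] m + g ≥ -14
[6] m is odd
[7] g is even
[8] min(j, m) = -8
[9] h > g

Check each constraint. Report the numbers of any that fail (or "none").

Constraint 7 is violated.

[1] d = -8, n = 4; -8 ≤ 4  yes
[2] n + h = 4 + 10 = 14; 14 ≥ 13  yes
[3] h + m = 3; 3 mod 7 = 3  yes
[4] j + n = -8 + 4 = -4  yes
[5] m + g = -7 + (-7) = -14; -14 ≥ -14  yes
[6] m = -7 is odd  yes
[7] g = -7 is odd  no
[8] min(-8, -7) = -8  yes
[9] h = 10, g = -7; 10 > -7  yes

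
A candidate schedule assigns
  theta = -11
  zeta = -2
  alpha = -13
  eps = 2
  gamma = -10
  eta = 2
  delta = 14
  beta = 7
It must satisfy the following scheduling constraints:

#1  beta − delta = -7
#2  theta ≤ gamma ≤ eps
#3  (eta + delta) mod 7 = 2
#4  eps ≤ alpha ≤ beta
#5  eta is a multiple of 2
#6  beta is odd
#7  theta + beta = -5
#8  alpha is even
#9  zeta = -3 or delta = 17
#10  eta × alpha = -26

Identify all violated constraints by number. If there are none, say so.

#1 beta − delta = 7 − 14 = -7  holds
#2 values -11 ≤ -10 ≤ 2  holds
#3 eta + delta = 16; 16 mod 7 = 2  holds
#4 values 2, -13, 7; eps = 2 is not ≤ alpha = -13  fails
#5 2 / 2 = 1, so 2 divides 2  holds
#6 beta = 7 is odd  holds
#7 theta + beta = -11 + 7 = -4, not -5  fails
#8 alpha = -13 is odd  fails
#9 zeta = -2 ≠ -3 and delta = 14 ≠ 17; both disjuncts false  fails
#10 eta × alpha = 2 × (-13) = -26  holds

Constraints 4, 7, 8, 9 are violated.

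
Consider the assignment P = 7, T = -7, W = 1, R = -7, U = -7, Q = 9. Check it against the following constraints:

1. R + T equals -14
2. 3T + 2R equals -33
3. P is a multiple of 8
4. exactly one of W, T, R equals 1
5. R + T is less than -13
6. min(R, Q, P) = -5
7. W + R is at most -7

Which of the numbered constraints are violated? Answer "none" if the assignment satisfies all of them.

1. R + T = -7 + (-7) = -14 — holds.
2. 3T + 2R = 3(-7) + 2(-7) = -35, not -33 — does not hold.
3. 7 = 8*0 + 7, so 8 does not divide 7 — does not hold.
4. W=1, T=-7, R=-7; 1 of them equals 1 — holds.
5. R + T = -7 + (-7) = -14; -14 < -13 — holds.
6. min(-7, 9, 7) = -7, not -5 — does not hold.
7. W + R = 1 + (-7) = -6; -6 > -7, bound -7 not met — does not hold.

Violated: 2, 3, 6, and 7.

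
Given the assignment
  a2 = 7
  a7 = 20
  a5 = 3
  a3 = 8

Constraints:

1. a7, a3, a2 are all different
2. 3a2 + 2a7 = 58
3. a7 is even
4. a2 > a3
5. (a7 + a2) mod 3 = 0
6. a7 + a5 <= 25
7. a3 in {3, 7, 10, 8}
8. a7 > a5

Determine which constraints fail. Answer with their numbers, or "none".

Constraints 2, 4 do not hold.

1. values 20, 8, 7 are pairwise distinct  ✔
2. 3a2 + 2a7 = 3(7) + 2(20) = 61, not 58  ✘
3. a7 = 20 is even  ✔
4. a2 = 7, a3 = 8; 7 ≤ 8 (want >)  ✘
5. a7 + a2 = 27; 27 mod 3 = 0  ✔
6. a7 + a5 = 20 + 3 = 23; 23 ≤ 25  ✔
7. a3 = 8 is in {3, 7, 10, 8}  ✔
8. a7 = 20, a5 = 3; 20 > 3  ✔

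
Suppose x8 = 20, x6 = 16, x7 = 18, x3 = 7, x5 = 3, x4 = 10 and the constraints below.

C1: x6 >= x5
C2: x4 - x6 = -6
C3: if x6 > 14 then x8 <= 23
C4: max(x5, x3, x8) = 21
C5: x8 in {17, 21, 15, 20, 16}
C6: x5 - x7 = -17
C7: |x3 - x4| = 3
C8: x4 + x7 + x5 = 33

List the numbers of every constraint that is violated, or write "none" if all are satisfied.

C1: x6 = 16, x5 = 3; 16 ≥ 3 — holds.
C2: x4 - x6 = 10 - 16 = -6 — holds.
C3: x6 = 16 > 14, so we need x8 ≤ 23; x8 = 20 ≤ 23 — holds.
C4: max(3, 7, 20) = 20, not 21 — fails.
C5: x8 = 20 is in {17, 21, 15, 20, 16} — holds.
C6: x5 - x7 = 3 - 18 = -15, not -17 — fails.
C7: |7 - 10| = 3 — holds.
C8: x4 + x7 + x5 = 10 + 18 + 3 = 31, not 33 — fails.

Constraints 4, 6, and 8 are violated.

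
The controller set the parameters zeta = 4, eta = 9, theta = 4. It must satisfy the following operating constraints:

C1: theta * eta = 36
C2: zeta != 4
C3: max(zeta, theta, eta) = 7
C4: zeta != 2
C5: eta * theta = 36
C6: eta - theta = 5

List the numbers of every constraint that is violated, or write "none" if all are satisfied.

C1: theta * eta = 4 * 9 = 36  yes
C2: zeta = 4, but 4 is required to differ  no
C3: max(4, 4, 9) = 9, not 7  no
C4: zeta = 4, and 4 ≠ 2  yes
C5: eta * theta = 9 * 4 = 36  yes
C6: eta - theta = 9 - 4 = 5  yes

The assignment fails constraints 2, 3.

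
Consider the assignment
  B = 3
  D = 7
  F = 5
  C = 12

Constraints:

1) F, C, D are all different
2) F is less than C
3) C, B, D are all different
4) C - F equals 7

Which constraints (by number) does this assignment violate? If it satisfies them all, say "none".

1) values 5, 12, 7 are pairwise distinct — satisfied.
2) F = 5, C = 12; 5 < 12 — satisfied.
3) values 12, 3, 7 are pairwise distinct — satisfied.
4) C - F = 12 - 5 = 7 — satisfied.

All constraints are satisfied.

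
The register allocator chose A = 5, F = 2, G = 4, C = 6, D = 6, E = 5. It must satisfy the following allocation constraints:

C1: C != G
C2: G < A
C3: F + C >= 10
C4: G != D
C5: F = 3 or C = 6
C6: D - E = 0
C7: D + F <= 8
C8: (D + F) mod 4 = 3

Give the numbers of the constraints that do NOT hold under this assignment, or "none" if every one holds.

C1: C = 6, G = 4; distinct — holds.
C2: G = 4, A = 5; 4 < 5 — holds.
C3: F + C = 2 + 6 = 8; 8 < 10, bound 10 not met — fails.
C4: G = 4, D = 6; distinct — holds.
C5: F = 2 ≠ 3, but C = 6 = 6 (second disjunct) — holds.
C6: D - E = 6 - 5 = 1, not 0 — fails.
C7: D + F = 6 + 2 = 8; 8 ≤ 8 — holds.
C8: D + F = 8; 8 mod 4 = 0, not 3 — fails.

No — constraints 3, 6, 8 are not satisfied.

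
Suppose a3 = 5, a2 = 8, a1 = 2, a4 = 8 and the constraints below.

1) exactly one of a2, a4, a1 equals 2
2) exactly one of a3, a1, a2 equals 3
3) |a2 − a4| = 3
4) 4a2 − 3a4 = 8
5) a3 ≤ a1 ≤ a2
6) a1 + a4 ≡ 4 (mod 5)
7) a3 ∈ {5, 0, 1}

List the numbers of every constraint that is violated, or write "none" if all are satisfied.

1) a2=8, a4=8, a1=2; 1 of them equals 2 — holds.
2) a3=5, a1=2, a2=8; 0 of them equal 3, not exactly one — fails.
3) |8 − 8| = 0, not 3 — fails.
4) 4a2 − 3a4 = 4(8) − 3(8) = 8 — holds.
5) values 5, 2, 8; a3 = 5 is not ≤ a1 = 2 — fails.
6) a1 + a4 = 10; 10 mod 5 = 0, not 4 — fails.
7) a3 = 5 is in {5, 0, 1} — holds.

The assignment fails constraints 2, 3, 5, and 6.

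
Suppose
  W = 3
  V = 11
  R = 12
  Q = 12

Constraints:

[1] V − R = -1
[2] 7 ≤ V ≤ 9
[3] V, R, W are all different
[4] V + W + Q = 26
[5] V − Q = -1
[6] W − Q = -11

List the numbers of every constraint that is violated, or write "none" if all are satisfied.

[1] V − R = 11 − 12 = -1 — holds.
[2] V = 11 is outside [7, 9] — does not hold.
[3] values 11, 12, 3 are pairwise distinct — holds.
[4] V + W + Q = 11 + 3 + 12 = 26 — holds.
[5] V − Q = 11 − 12 = -1 — holds.
[6] W − Q = 3 − 12 = -9, not -11 — does not hold.

No — constraints 2 and 6 are not satisfied.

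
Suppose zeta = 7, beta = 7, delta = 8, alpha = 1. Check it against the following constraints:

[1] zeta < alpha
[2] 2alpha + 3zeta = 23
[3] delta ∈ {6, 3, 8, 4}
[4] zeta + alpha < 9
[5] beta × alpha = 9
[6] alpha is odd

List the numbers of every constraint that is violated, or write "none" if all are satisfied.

No — constraints 1 and 5 are not satisfied.

[1] zeta = 7, alpha = 1; 7 ≥ 1 (want <)  ✗
[2] 2alpha + 3zeta = 2(1) + 3(7) = 23  ✓
[3] delta = 8 is in {6, 3, 8, 4}  ✓
[4] zeta + alpha = 7 + 1 = 8; 8 < 9  ✓
[5] beta × alpha = 7 × 1 = 7, not 9  ✗
[6] alpha = 1 is odd  ✓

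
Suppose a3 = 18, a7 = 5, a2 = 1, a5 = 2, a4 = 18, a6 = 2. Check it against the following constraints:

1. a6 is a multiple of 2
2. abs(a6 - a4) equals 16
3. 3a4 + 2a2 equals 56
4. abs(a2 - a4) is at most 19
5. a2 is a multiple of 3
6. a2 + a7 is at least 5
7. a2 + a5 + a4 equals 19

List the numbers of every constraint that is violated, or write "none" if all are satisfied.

Constraints 5, 7 are violated.

1. 2 / 2 = 1, so 2 divides 2  ✓
2. abs(2 - 18) = 16  ✓
3. 3a4 + 2a2 = 3(18) + 2(1) = 56  ✓
4. abs(1 - 18) = 17; 17 ≤ 19  ✓
5. 1 = 3*0 + 1, so 3 does not divide 1  ✗
6. a2 + a7 = 1 + 5 = 6; 6 ≥ 5  ✓
7. a2 + a5 + a4 = 1 + 2 + 18 = 21, not 19  ✗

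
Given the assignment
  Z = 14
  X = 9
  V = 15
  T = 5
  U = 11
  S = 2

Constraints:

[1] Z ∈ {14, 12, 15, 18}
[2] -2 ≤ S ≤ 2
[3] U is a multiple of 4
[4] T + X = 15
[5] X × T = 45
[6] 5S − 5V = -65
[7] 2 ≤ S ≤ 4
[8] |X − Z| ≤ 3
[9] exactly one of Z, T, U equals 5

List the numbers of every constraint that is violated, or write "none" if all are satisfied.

[1] Z = 14 is in {14, 12, 15, 18}  yes
[2] S = 2 lies in [-2, 2]  yes
[3] 11 = 4×2 + 3, so 4 does not divide 11  no
[4] T + X = 5 + 9 = 14, not 15  no
[5] X × T = 9 × 5 = 45  yes
[6] 5S − 5V = 5(2) − 5(15) = -65  yes
[7] S = 2 lies in [2, 4]  yes
[8] |9 − 14| = 5; 5 > 3, exceeds bound 3  no
[9] Z=14, T=5, U=11; 1 of them equals 5  yes

Constraints 3, 4, and 8 are violated.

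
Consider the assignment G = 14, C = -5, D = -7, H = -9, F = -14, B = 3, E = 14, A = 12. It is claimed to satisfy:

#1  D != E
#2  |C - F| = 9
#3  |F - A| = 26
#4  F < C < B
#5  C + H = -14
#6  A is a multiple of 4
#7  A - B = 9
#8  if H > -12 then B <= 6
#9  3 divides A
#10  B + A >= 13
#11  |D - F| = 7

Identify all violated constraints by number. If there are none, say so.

#1 D = -7, E = 14; distinct  holds
#2 |-5 - (-14)| = 9  holds
#3 |-14 - 12| = 26  holds
#4 values -14 < -5 < 3  holds
#5 C + H = -5 + (-9) = -14  holds
#6 12 / 4 = 3, so 4 divides 12  holds
#7 A - B = 12 - 3 = 9  holds
#8 H = -9 > -12, so we need B ≤ 6; B = 3 ≤ 6  holds
#9 12 / 3 = 4, so 3 divides 12  holds
#10 B + A = 3 + 12 = 15; 15 ≥ 13  holds
#11 |-7 - (-14)| = 7  holds

None — every constraint holds.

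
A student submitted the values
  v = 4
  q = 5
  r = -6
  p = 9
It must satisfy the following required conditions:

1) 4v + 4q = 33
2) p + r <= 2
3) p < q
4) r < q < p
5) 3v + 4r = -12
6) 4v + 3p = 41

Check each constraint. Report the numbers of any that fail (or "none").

1) 4v + 4q = 4(4) + 4(5) = 36, not 33 — violated.
2) p + r = 9 + (-6) = 3; 3 > 2, bound 2 not met — violated.
3) p = 9, q = 5; 9 ≥ 5 (want <) — violated.
4) values -6 < 5 < 9 — satisfied.
5) 3v + 4r = 3(4) + 4(-6) = -12 — satisfied.
6) 4v + 3p = 4(4) + 3(9) = 43, not 41 — violated.

Constraints 1, 2, 3, and 6 do not hold.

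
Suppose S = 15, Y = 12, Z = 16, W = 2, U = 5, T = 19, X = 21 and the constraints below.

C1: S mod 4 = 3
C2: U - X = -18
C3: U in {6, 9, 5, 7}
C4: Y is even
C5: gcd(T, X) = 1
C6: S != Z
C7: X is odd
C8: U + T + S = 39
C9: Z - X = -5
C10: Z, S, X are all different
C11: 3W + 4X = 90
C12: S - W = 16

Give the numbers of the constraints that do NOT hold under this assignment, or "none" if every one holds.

Constraints 2, 12 do not hold.

C1: 15 mod 4 = 3 — satisfied.
C2: U - X = 5 - 21 = -16, not -18 — violated.
C3: U = 5 is in {6, 9, 5, 7} — satisfied.
C4: Y = 12 is even — satisfied.
C5: gcd(19, 21) = 1 — satisfied.
C6: S = 15, Z = 16; distinct — satisfied.
C7: X = 21 is odd — satisfied.
C8: U + T + S = 5 + 19 + 15 = 39 — satisfied.
C9: Z - X = 16 - 21 = -5 — satisfied.
C10: values 16, 15, 21 are pairwise distinct — satisfied.
C11: 3W + 4X = 3(2) + 4(21) = 90 — satisfied.
C12: S - W = 15 - 2 = 13, not 16 — violated.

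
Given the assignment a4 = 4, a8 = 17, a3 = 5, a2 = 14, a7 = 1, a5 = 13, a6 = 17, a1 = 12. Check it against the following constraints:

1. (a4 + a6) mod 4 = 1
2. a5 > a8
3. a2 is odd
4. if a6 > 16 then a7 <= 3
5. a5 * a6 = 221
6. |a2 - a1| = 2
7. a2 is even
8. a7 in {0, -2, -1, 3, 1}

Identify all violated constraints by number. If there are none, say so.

1. a4 + a6 = 21; 21 mod 4 = 1 — satisfied.
2. a5 = 13, a8 = 17; 13 ≤ 17 (want >) — violated.
3. a2 = 14 is even — violated.
4. a6 = 17 > 16, so we need a7 ≤ 3; a7 = 1 ≤ 3 — satisfied.
5. a5 * a6 = 13 * 17 = 221 — satisfied.
6. |14 - 12| = 2 — satisfied.
7. a2 = 14 is even — satisfied.
8. a7 = 1 is in {0, -2, -1, 3, 1} — satisfied.

Constraints 2 and 3 are violated.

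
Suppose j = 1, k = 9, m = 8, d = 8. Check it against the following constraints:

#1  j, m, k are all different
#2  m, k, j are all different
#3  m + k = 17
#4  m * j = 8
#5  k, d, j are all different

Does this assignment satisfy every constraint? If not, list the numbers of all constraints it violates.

#1 values 1, 8, 9 are pairwise distinct  yes
#2 values 8, 9, 1 are pairwise distinct  yes
#3 m + k = 8 + 9 = 17  yes
#4 m * j = 8 * 1 = 8  yes
#5 values 9, 8, 1 are pairwise distinct  yes

Yes — all constraints hold.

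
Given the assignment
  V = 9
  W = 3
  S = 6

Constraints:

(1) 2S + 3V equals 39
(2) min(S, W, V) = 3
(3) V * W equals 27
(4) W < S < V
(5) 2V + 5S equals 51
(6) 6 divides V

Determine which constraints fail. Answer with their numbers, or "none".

(1) 2S + 3V = 2(6) + 3(9) = 39 — OK.
(2) min(6, 3, 9) = 3 — OK.
(3) V * W = 9 * 3 = 27 — OK.
(4) values 3 < 6 < 9 — OK.
(5) 2V + 5S = 2(9) + 5(6) = 48, not 51 — violated.
(6) 9 = 6*1 + 3, so 6 does not divide 9 — violated.

Constraints 5, 6 do not hold.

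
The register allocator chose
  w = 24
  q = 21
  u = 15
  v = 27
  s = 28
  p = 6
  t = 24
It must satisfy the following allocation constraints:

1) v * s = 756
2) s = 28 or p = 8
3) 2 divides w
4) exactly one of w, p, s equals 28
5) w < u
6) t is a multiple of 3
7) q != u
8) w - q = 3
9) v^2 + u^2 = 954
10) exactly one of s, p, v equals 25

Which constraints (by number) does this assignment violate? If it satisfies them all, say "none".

The assignment fails constraints 5, 10.

1) v * s = 27 * 28 = 756 — OK.
2) s = 28 = 28 (first disjunct) — OK.
3) 24 / 2 = 12, so 2 divides 24 — OK.
4) w=24, p=6, s=28; 1 of them equals 28 — OK.
5) w = 24, u = 15; 24 ≥ 15 (want <) — violated.
6) 24 / 3 = 8, so 3 divides 24 — OK.
7) q = 21, u = 15; distinct — OK.
8) w - q = 24 - 21 = 3 — OK.
9) v^2 + u^2 = 27^2 + 15^2 = 729 + 225 = 954 — OK.
10) s=28, p=6, v=27; 0 of them equal 25, not exactly one — violated.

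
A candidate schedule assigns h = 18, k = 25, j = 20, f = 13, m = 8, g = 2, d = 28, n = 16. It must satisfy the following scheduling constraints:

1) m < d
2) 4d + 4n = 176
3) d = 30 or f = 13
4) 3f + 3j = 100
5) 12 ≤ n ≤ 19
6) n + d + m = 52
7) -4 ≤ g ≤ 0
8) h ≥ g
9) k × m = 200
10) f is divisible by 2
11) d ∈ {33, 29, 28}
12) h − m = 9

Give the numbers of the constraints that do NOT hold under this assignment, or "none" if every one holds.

1) m = 8, d = 28; 8 < 28  true
2) 4d + 4n = 4(28) + 4(16) = 176  true
3) d = 28 ≠ 30, but f = 13 = 13 (second disjunct)  true
4) 3f + 3j = 3(13) + 3(20) = 99, not 100  false
5) n = 16 lies in [12, 19]  true
6) n + d + m = 16 + 28 + 8 = 52  true
7) g = 2 is outside [-4, 0]  false
8) h = 18, g = 2; 18 ≥ 2  true
9) k × m = 25 × 8 = 200  true
10) 13 = 2×6 + 1, so 2 does not divide 13  false
11) d = 28 is in {33, 29, 28}  true
12) h − m = 18 − 8 = 10, not 9  false

The assignment fails constraints 4, 7, 10, and 12.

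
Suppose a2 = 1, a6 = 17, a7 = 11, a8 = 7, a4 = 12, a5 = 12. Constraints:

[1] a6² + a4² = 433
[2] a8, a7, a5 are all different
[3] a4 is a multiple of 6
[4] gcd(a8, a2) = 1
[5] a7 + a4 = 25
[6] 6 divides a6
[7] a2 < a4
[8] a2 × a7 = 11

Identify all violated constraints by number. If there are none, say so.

[1] a6² + a4² = 17² + 12² = 289 + 144 = 433 — holds.
[2] values 7, 11, 12 are pairwise distinct — holds.
[3] 12 / 6 = 2, so 6 divides 12 — holds.
[4] gcd(7, 1) = 1 — holds.
[5] a7 + a4 = 11 + 12 = 23, not 25 — does not hold.
[6] 17 = 6×2 + 5, so 6 does not divide 17 — does not hold.
[7] a2 = 1, a4 = 12; 1 < 12 — holds.
[8] a2 × a7 = 1 × 11 = 11 — holds.

No — constraints 5, 6 are not satisfied.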